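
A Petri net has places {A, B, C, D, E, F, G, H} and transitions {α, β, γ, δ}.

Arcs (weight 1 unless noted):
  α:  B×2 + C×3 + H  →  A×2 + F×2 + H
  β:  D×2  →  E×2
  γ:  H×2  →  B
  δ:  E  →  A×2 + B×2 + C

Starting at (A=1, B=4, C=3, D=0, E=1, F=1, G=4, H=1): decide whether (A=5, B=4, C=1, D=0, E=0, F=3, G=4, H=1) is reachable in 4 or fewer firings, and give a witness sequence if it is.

YES — reachable via ⟨α, δ⟩ (2 firings)

step 1: fire α:  (A=1, B=4, C=3, D=0, E=1, F=1, G=4, H=1) → (A=3, B=2, C=0, D=0, E=1, F=3, G=4, H=1)
step 2: fire δ:  (A=3, B=2, C=0, D=0, E=1, F=3, G=4, H=1) → (A=5, B=4, C=1, D=0, E=0, F=3, G=4, H=1)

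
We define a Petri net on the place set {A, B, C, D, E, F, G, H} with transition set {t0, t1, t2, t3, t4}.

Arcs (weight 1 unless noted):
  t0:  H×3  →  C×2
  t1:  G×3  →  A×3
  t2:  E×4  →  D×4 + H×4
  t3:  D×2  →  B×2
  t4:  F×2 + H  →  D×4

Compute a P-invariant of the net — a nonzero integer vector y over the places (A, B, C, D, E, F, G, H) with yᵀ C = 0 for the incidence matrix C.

Incidence matrix C (rows=places, cols=transitions):
       t0   t1   t2   t3   t4
    A   0    3    0    0    0
    B   0    0    0    2    0
    C   2    0    0    0    0
    D   0    0    4   -2    4
    E   0    0   -4    0    0
    F   0    0    0    0   -2
    G   0   -3    0    0    0
    H  -3    0    4    0   -1

Candidate y = [0, 1, 0, 1, 1, 2, 0, 0]; check y·C column-wise:
  col t0: 1·0 + 0·2 + 1·0 + 1·0 + 2·0 + 0·-3 = 0
  col t1: 0·3 + 1·0 + 1·0 + 1·0 + 2·0 + 0·-3 = 0
  col t2: 1·0 + 1·4 + 1·-4 + 2·0 + 0·4 = 0
  col t3: 1·2 + 1·-2 + 1·0 + 2·0 = 0
  col t4: 1·0 + 1·4 + 1·0 + 2·-2 + 0·-1 = 0

y = (A:0, B:1, C:0, D:1, E:1, F:2, G:0, H:0)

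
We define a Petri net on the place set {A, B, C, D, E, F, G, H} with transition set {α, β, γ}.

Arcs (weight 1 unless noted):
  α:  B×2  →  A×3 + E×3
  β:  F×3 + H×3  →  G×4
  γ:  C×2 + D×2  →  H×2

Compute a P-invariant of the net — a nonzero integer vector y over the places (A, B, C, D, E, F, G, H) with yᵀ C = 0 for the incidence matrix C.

Incidence matrix C (rows=places, cols=transitions):
        α    β    γ
    A   3    0    0
    B  -2    0    0
    C   0    0   -2
    D   0    0   -2
    E   3    0    0
    F   0   -3    0
    G   0    4    0
    H   0   -3    2

Candidate y = [2, 3, 0, 0, 0, 0, 0, 0]; check y·C column-wise:
  col α: 2·3 + 3·-2 + 0·3 = 0
  col β: 2·0 + 3·0 + 0·-3 + 0·4 + 0·-3 = 0
  col γ: 2·0 + 3·0 + 0·-2 + 0·-2 + 0·2 = 0

y = (A:2, B:3, C:0, D:0, E:0, F:0, G:0, H:0)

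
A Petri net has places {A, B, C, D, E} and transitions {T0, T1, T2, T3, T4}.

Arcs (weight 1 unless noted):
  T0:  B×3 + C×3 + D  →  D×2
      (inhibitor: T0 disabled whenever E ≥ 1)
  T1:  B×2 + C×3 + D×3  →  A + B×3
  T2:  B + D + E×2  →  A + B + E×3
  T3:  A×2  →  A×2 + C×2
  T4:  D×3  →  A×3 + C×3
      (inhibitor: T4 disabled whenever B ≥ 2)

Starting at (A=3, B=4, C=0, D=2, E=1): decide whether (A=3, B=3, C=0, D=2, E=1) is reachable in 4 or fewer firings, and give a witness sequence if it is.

NO — not reachable within 4 firings

depth 0: 1 marking
depth 1: 2 markings reached so far
depth 2: 3 markings reached so far
depth 3: 4 markings reached so far
depth 4: 5 markings reached so far
target is not among the 5 markings reachable within 4 steps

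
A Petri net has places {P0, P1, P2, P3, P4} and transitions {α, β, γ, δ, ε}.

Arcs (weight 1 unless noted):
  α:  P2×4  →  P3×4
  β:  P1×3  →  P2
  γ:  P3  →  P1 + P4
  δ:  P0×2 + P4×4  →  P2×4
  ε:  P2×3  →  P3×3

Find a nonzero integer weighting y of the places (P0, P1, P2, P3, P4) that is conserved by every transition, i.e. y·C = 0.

y = (P0:2, P1:1, P2:3, P3:3, P4:2)

Incidence matrix C (rows=places, cols=transitions):
        α    β    γ    δ    ε
   P0   0    0    0   -2    0
   P1   0   -3    1    0    0
   P2  -4    1    0    4   -3
   P3   4    0   -1    0    3
   P4   0    0    1   -4    0

Candidate y = [2, 1, 3, 3, 2]; check y·C column-wise:
  col α: 2·0 + 1·0 + 3·-4 + 3·4 + 2·0 = 0
  col β: 2·0 + 1·-3 + 3·1 + 3·0 + 2·0 = 0
  col γ: 2·0 + 1·1 + 3·0 + 3·-1 + 2·1 = 0
  col δ: 2·-2 + 1·0 + 3·4 + 3·0 + 2·-4 = 0
  col ε: 2·0 + 1·0 + 3·-3 + 3·3 + 2·0 = 0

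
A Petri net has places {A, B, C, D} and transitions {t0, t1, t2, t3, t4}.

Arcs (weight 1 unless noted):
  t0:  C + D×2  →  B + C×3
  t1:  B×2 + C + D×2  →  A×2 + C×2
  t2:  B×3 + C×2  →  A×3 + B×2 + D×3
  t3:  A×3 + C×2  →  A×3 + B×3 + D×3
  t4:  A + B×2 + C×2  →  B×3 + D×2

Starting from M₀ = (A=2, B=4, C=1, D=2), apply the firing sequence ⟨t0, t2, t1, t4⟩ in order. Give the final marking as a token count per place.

(A=6, B=3, C=0, D=3)

step 1: fire t0:  (A=2, B=4, C=1, D=2) → (A=2, B=5, C=3, D=0)
step 2: fire t2:  (A=2, B=5, C=3, D=0) → (A=5, B=4, C=1, D=3)
step 3: fire t1:  (A=5, B=4, C=1, D=3) → (A=7, B=2, C=2, D=1)
step 4: fire t4:  (A=7, B=2, C=2, D=1) → (A=6, B=3, C=0, D=3)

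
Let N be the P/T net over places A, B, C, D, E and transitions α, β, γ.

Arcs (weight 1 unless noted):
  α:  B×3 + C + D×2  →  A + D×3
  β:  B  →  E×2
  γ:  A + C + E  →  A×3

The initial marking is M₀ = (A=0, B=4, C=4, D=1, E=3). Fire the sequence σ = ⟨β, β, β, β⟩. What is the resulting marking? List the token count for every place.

step 1: fire β:  (A=0, B=4, C=4, D=1, E=3) → (A=0, B=3, C=4, D=1, E=5)
step 2: fire β:  (A=0, B=3, C=4, D=1, E=5) → (A=0, B=2, C=4, D=1, E=7)
step 3: fire β:  (A=0, B=2, C=4, D=1, E=7) → (A=0, B=1, C=4, D=1, E=9)
step 4: fire β:  (A=0, B=1, C=4, D=1, E=9) → (A=0, B=0, C=4, D=1, E=11)

(A=0, B=0, C=4, D=1, E=11)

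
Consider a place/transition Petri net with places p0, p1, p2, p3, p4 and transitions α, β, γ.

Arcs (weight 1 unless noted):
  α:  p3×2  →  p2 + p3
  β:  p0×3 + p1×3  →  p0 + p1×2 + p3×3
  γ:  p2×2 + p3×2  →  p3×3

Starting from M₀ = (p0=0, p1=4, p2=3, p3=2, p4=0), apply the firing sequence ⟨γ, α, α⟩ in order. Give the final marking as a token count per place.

step 1: fire γ:  (p0=0, p1=4, p2=3, p3=2, p4=0) → (p0=0, p1=4, p2=1, p3=3, p4=0)
step 2: fire α:  (p0=0, p1=4, p2=1, p3=3, p4=0) → (p0=0, p1=4, p2=2, p3=2, p4=0)
step 3: fire α:  (p0=0, p1=4, p2=2, p3=2, p4=0) → (p0=0, p1=4, p2=3, p3=1, p4=0)

(p0=0, p1=4, p2=3, p3=1, p4=0)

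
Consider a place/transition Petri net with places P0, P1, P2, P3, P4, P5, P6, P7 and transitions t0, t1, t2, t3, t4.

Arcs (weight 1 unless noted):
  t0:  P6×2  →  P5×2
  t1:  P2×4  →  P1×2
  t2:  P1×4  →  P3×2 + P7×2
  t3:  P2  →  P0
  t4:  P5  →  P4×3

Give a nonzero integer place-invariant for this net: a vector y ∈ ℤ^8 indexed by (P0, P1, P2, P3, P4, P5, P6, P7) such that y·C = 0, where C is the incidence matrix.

y = (P0:1, P1:2, P2:1, P3:4, P4:0, P5:0, P6:0, P7:0)

Incidence matrix C (rows=places, cols=transitions):
       t0   t1   t2   t3   t4
   P0   0    0    0    1    0
   P1   0    2   -4    0    0
   P2   0   -4    0   -1    0
   P3   0    0    2    0    0
   P4   0    0    0    0    3
   P5   2    0    0    0   -1
   P6  -2    0    0    0    0
   P7   0    0    2    0    0

Candidate y = [1, 2, 1, 4, 0, 0, 0, 0]; check y·C column-wise:
  col t0: 1·0 + 2·0 + 1·0 + 4·0 + 0·2 + 0·-2 = 0
  col t1: 1·0 + 2·2 + 1·-4 + 4·0 = 0
  col t2: 1·0 + 2·-4 + 1·0 + 4·2 + 0·2 = 0
  col t3: 1·1 + 2·0 + 1·-1 + 4·0 = 0
  col t4: 1·0 + 2·0 + 1·0 + 4·0 + 0·3 + 0·-1 = 0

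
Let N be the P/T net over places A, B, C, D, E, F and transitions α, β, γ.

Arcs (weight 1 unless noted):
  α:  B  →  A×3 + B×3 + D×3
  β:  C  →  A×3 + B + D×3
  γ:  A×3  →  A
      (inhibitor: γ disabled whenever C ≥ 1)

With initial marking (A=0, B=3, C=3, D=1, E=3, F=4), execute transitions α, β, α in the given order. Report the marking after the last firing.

step 1: fire α:  (A=0, B=3, C=3, D=1, E=3, F=4) → (A=3, B=5, C=3, D=4, E=3, F=4)
step 2: fire β:  (A=3, B=5, C=3, D=4, E=3, F=4) → (A=6, B=6, C=2, D=7, E=3, F=4)
step 3: fire α:  (A=6, B=6, C=2, D=7, E=3, F=4) → (A=9, B=8, C=2, D=10, E=3, F=4)

(A=9, B=8, C=2, D=10, E=3, F=4)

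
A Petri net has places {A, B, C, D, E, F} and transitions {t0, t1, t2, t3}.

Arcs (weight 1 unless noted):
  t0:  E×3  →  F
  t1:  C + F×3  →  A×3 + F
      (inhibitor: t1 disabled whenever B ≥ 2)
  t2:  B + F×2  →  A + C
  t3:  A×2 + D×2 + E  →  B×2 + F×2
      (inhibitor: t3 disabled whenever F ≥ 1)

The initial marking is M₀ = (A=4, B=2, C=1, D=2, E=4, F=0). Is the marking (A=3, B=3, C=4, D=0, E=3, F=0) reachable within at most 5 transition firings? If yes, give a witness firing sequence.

NO — not reachable within 5 firings

depth 0: 1 marking
depth 1: 3 markings reached so far
depth 2: 5 markings reached so far
depth 3: 6 markings reached so far
depth 4: 6 markings reached so far
(frontier empty at depth 4; search complete)
target is not among the 6 markings reachable within 5 steps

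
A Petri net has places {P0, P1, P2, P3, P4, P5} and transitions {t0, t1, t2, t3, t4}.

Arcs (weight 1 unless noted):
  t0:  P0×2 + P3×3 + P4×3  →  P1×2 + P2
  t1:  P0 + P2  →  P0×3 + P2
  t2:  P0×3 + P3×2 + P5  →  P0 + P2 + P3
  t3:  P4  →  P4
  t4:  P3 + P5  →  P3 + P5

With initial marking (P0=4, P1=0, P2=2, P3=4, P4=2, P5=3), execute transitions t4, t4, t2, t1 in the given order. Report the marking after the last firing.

step 1: fire t4:  (P0=4, P1=0, P2=2, P3=4, P4=2, P5=3) → (P0=4, P1=0, P2=2, P3=4, P4=2, P5=3)
step 2: fire t4:  (P0=4, P1=0, P2=2, P3=4, P4=2, P5=3) → (P0=4, P1=0, P2=2, P3=4, P4=2, P5=3)
step 3: fire t2:  (P0=4, P1=0, P2=2, P3=4, P4=2, P5=3) → (P0=2, P1=0, P2=3, P3=3, P4=2, P5=2)
step 4: fire t1:  (P0=2, P1=0, P2=3, P3=3, P4=2, P5=2) → (P0=4, P1=0, P2=3, P3=3, P4=2, P5=2)

(P0=4, P1=0, P2=3, P3=3, P4=2, P5=2)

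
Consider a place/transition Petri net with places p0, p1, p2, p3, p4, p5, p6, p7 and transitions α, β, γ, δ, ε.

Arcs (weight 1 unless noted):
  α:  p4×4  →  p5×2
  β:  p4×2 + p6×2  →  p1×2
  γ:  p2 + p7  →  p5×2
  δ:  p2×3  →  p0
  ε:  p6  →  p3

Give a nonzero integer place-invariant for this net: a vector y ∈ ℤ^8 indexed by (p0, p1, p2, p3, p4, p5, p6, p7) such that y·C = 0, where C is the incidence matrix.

y = (p0:12, p1:1, p2:4, p3:0, p4:1, p5:2, p6:0, p7:0)

Incidence matrix C (rows=places, cols=transitions):
        α    β    γ    δ    ε
   p0   0    0    0    1    0
   p1   0    2    0    0    0
   p2   0    0   -1   -3    0
   p3   0    0    0    0    1
   p4  -4   -2    0    0    0
   p5   2    0    2    0    0
   p6   0   -2    0    0   -1
   p7   0    0   -1    0    0

Candidate y = [12, 1, 4, 0, 1, 2, 0, 0]; check y·C column-wise:
  col α: 12·0 + 1·0 + 4·0 + 1·-4 + 2·2 = 0
  col β: 12·0 + 1·2 + 4·0 + 1·-2 + 2·0 + 0·-2 = 0
  col γ: 12·0 + 1·0 + 4·-1 + 1·0 + 2·2 + 0·-1 = 0
  col δ: 12·1 + 1·0 + 4·-3 + 1·0 + 2·0 = 0
  col ε: 12·0 + 1·0 + 4·0 + 0·1 + 1·0 + 2·0 + 0·-1 = 0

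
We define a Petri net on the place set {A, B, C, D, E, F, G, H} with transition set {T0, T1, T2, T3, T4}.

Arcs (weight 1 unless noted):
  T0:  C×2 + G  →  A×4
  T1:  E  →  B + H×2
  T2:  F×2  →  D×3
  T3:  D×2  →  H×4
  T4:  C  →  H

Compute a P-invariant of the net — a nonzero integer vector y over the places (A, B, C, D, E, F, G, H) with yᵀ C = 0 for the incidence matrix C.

Incidence matrix C (rows=places, cols=transitions):
       T0   T1   T2   T3   T4
    A   4    0    0    0    0
    B   0    1    0    0    0
    C  -2    0    0    0   -1
    D   0    0    3   -2    0
    E   0   -1    0    0    0
    F   0    0   -2    0    0
    G  -1    0    0    0    0
    H   0    2    0    4    1

Candidate y = [0, 1, 0, 0, 1, 0, 0, 0]; check y·C column-wise:
  col T0: 0·4 + 1·0 + 0·-2 + 1·0 + 0·-1 = 0
  col T1: 1·1 + 1·-1 + 0·2 = 0
  col T2: 1·0 + 0·3 + 1·0 + 0·-2 = 0
  col T3: 1·0 + 0·-2 + 1·0 + 0·4 = 0
  col T4: 1·0 + 0·-1 + 1·0 + 0·1 = 0

y = (A:0, B:1, C:0, D:0, E:1, F:0, G:0, H:0)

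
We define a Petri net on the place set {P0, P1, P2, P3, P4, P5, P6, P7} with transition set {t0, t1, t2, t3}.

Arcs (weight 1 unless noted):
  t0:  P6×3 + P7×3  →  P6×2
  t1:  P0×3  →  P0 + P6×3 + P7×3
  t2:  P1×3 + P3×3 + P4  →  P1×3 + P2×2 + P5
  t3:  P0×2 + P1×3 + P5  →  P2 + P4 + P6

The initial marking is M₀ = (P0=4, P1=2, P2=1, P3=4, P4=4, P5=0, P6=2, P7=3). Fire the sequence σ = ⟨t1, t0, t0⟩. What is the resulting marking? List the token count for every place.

(P0=2, P1=2, P2=1, P3=4, P4=4, P5=0, P6=3, P7=0)

step 1: fire t1:  (P0=4, P1=2, P2=1, P3=4, P4=4, P5=0, P6=2, P7=3) → (P0=2, P1=2, P2=1, P3=4, P4=4, P5=0, P6=5, P7=6)
step 2: fire t0:  (P0=2, P1=2, P2=1, P3=4, P4=4, P5=0, P6=5, P7=6) → (P0=2, P1=2, P2=1, P3=4, P4=4, P5=0, P6=4, P7=3)
step 3: fire t0:  (P0=2, P1=2, P2=1, P3=4, P4=4, P5=0, P6=4, P7=3) → (P0=2, P1=2, P2=1, P3=4, P4=4, P5=0, P6=3, P7=0)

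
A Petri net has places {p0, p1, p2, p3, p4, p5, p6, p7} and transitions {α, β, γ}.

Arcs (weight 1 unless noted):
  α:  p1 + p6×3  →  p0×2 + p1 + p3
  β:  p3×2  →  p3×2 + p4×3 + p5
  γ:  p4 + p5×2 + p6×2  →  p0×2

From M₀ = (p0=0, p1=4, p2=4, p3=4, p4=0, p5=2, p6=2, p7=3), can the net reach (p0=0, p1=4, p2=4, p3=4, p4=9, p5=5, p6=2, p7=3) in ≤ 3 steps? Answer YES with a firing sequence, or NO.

YES — reachable via ⟨β, β, β⟩ (3 firings)

step 1: fire β:  (p0=0, p1=4, p2=4, p3=4, p4=0, p5=2, p6=2, p7=3) → (p0=0, p1=4, p2=4, p3=4, p4=3, p5=3, p6=2, p7=3)
step 2: fire β:  (p0=0, p1=4, p2=4, p3=4, p4=3, p5=3, p6=2, p7=3) → (p0=0, p1=4, p2=4, p3=4, p4=6, p5=4, p6=2, p7=3)
step 3: fire β:  (p0=0, p1=4, p2=4, p3=4, p4=6, p5=4, p6=2, p7=3) → (p0=0, p1=4, p2=4, p3=4, p4=9, p5=5, p6=2, p7=3)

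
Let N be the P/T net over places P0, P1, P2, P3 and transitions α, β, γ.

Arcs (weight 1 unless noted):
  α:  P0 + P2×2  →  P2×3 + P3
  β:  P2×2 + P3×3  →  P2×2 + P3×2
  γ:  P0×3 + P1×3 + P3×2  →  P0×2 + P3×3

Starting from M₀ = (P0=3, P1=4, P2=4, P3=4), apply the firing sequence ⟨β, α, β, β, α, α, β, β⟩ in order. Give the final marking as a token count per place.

(P0=0, P1=4, P2=7, P3=2)

step 1: fire β:  (P0=3, P1=4, P2=4, P3=4) → (P0=3, P1=4, P2=4, P3=3)
step 2: fire α:  (P0=3, P1=4, P2=4, P3=3) → (P0=2, P1=4, P2=5, P3=4)
step 3: fire β:  (P0=2, P1=4, P2=5, P3=4) → (P0=2, P1=4, P2=5, P3=3)
step 4: fire β:  (P0=2, P1=4, P2=5, P3=3) → (P0=2, P1=4, P2=5, P3=2)
step 5: fire α:  (P0=2, P1=4, P2=5, P3=2) → (P0=1, P1=4, P2=6, P3=3)
step 6: fire α:  (P0=1, P1=4, P2=6, P3=3) → (P0=0, P1=4, P2=7, P3=4)
step 7: fire β:  (P0=0, P1=4, P2=7, P3=4) → (P0=0, P1=4, P2=7, P3=3)
step 8: fire β:  (P0=0, P1=4, P2=7, P3=3) → (P0=0, P1=4, P2=7, P3=2)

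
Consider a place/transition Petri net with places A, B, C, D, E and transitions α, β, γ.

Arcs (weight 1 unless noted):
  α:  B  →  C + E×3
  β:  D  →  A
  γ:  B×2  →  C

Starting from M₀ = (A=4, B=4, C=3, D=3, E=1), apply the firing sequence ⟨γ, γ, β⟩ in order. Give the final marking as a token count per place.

(A=5, B=0, C=5, D=2, E=1)

step 1: fire γ:  (A=4, B=4, C=3, D=3, E=1) → (A=4, B=2, C=4, D=3, E=1)
step 2: fire γ:  (A=4, B=2, C=4, D=3, E=1) → (A=4, B=0, C=5, D=3, E=1)
step 3: fire β:  (A=4, B=0, C=5, D=3, E=1) → (A=5, B=0, C=5, D=2, E=1)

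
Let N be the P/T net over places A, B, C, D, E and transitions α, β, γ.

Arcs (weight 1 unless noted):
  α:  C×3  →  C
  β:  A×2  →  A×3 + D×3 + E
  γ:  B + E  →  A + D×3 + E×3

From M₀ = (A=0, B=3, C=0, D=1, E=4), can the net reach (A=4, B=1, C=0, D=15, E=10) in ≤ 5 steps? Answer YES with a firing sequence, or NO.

NO — not reachable within 5 firings

depth 0: 1 marking
depth 1: 2 markings reached so far
depth 2: 3 markings reached so far
depth 3: 5 markings reached so far
depth 4: 7 markings reached so far
depth 5: 9 markings reached so far
target is not among the 9 markings reachable within 5 steps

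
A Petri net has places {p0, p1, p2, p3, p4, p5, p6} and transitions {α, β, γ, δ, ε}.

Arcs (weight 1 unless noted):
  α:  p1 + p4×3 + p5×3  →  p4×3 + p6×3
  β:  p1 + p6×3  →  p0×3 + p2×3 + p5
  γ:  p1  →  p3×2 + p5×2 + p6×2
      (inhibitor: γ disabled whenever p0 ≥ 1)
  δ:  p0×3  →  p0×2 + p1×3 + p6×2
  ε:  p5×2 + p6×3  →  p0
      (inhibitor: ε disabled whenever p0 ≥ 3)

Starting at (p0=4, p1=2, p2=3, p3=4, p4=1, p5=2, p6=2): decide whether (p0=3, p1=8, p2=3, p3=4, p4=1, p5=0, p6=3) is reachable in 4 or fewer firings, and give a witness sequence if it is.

YES — reachable via ⟨δ, δ, ε⟩ (3 firings)

step 1: fire δ:  (p0=4, p1=2, p2=3, p3=4, p4=1, p5=2, p6=2) → (p0=3, p1=5, p2=3, p3=4, p4=1, p5=2, p6=4)
step 2: fire δ:  (p0=3, p1=5, p2=3, p3=4, p4=1, p5=2, p6=4) → (p0=2, p1=8, p2=3, p3=4, p4=1, p5=2, p6=6)
step 3: fire ε:  (p0=2, p1=8, p2=3, p3=4, p4=1, p5=2, p6=6) → (p0=3, p1=8, p2=3, p3=4, p4=1, p5=0, p6=3)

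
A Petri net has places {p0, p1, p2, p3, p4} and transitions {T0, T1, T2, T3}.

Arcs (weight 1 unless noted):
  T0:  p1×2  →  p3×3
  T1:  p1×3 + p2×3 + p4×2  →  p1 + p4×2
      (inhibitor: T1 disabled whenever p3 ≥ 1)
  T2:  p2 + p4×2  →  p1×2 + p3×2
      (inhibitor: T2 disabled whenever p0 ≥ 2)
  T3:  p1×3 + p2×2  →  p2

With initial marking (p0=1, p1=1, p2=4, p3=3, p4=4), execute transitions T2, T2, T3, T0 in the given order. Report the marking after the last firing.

(p0=1, p1=0, p2=1, p3=10, p4=0)

step 1: fire T2:  (p0=1, p1=1, p2=4, p3=3, p4=4) → (p0=1, p1=3, p2=3, p3=5, p4=2)
step 2: fire T2:  (p0=1, p1=3, p2=3, p3=5, p4=2) → (p0=1, p1=5, p2=2, p3=7, p4=0)
step 3: fire T3:  (p0=1, p1=5, p2=2, p3=7, p4=0) → (p0=1, p1=2, p2=1, p3=7, p4=0)
step 4: fire T0:  (p0=1, p1=2, p2=1, p3=7, p4=0) → (p0=1, p1=0, p2=1, p3=10, p4=0)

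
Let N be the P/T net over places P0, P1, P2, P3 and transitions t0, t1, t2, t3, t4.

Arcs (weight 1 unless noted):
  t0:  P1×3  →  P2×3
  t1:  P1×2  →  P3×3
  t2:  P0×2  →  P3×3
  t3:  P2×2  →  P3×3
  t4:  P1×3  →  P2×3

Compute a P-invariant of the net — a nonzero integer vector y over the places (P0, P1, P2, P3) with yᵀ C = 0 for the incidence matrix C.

y = (P0:3, P1:3, P2:3, P3:2)

Incidence matrix C (rows=places, cols=transitions):
       t0   t1   t2   t3   t4
   P0   0    0   -2    0    0
   P1  -3   -2    0    0   -3
   P2   3    0    0   -2    3
   P3   0    3    3    3    0

Candidate y = [3, 3, 3, 2]; check y·C column-wise:
  col t0: 3·0 + 3·-3 + 3·3 + 2·0 = 0
  col t1: 3·0 + 3·-2 + 3·0 + 2·3 = 0
  col t2: 3·-2 + 3·0 + 3·0 + 2·3 = 0
  col t3: 3·0 + 3·0 + 3·-2 + 2·3 = 0
  col t4: 3·0 + 3·-3 + 3·3 + 2·0 = 0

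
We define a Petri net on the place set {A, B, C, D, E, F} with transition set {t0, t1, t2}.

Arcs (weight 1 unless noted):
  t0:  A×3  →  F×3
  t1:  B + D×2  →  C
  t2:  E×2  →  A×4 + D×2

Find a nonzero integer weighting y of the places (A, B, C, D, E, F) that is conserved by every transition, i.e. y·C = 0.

Incidence matrix C (rows=places, cols=transitions):
       t0   t1   t2
    A  -3    0    4
    B   0   -1    0
    C   0    1    0
    D   0   -2    2
    E   0    0   -2
    F   3    0    0

Candidate y = [0, 1, 1, 0, 0, 0]; check y·C column-wise:
  col t0: 0·-3 + 1·0 + 1·0 + 0·3 = 0
  col t1: 1·-1 + 1·1 + 0·-2 = 0
  col t2: 0·4 + 1·0 + 1·0 + 0·2 + 0·-2 = 0

y = (A:0, B:1, C:1, D:0, E:0, F:0)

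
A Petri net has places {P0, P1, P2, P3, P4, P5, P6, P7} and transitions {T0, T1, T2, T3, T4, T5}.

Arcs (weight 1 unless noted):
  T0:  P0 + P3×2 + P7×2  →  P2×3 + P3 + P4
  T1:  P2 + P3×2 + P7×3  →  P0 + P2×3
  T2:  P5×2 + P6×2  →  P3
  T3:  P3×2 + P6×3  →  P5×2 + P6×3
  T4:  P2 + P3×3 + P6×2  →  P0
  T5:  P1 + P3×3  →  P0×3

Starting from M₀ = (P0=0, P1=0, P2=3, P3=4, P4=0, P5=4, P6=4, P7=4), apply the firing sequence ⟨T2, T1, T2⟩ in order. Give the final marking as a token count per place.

(P0=1, P1=0, P2=5, P3=4, P4=0, P5=0, P6=0, P7=1)

step 1: fire T2:  (P0=0, P1=0, P2=3, P3=4, P4=0, P5=4, P6=4, P7=4) → (P0=0, P1=0, P2=3, P3=5, P4=0, P5=2, P6=2, P7=4)
step 2: fire T1:  (P0=0, P1=0, P2=3, P3=5, P4=0, P5=2, P6=2, P7=4) → (P0=1, P1=0, P2=5, P3=3, P4=0, P5=2, P6=2, P7=1)
step 3: fire T2:  (P0=1, P1=0, P2=5, P3=3, P4=0, P5=2, P6=2, P7=1) → (P0=1, P1=0, P2=5, P3=4, P4=0, P5=0, P6=0, P7=1)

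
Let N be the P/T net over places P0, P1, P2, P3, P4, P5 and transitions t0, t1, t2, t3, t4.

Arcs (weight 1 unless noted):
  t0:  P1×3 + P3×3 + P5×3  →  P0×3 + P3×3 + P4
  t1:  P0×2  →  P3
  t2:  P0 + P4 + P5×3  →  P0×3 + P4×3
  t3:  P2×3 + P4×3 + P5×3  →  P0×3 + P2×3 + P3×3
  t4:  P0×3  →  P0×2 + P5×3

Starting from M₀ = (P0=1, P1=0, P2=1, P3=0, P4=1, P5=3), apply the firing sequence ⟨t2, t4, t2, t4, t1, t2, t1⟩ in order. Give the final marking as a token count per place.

(P0=1, P1=0, P2=1, P3=2, P4=7, P5=0)

step 1: fire t2:  (P0=1, P1=0, P2=1, P3=0, P4=1, P5=3) → (P0=3, P1=0, P2=1, P3=0, P4=3, P5=0)
step 2: fire t4:  (P0=3, P1=0, P2=1, P3=0, P4=3, P5=0) → (P0=2, P1=0, P2=1, P3=0, P4=3, P5=3)
step 3: fire t2:  (P0=2, P1=0, P2=1, P3=0, P4=3, P5=3) → (P0=4, P1=0, P2=1, P3=0, P4=5, P5=0)
step 4: fire t4:  (P0=4, P1=0, P2=1, P3=0, P4=5, P5=0) → (P0=3, P1=0, P2=1, P3=0, P4=5, P5=3)
step 5: fire t1:  (P0=3, P1=0, P2=1, P3=0, P4=5, P5=3) → (P0=1, P1=0, P2=1, P3=1, P4=5, P5=3)
step 6: fire t2:  (P0=1, P1=0, P2=1, P3=1, P4=5, P5=3) → (P0=3, P1=0, P2=1, P3=1, P4=7, P5=0)
step 7: fire t1:  (P0=3, P1=0, P2=1, P3=1, P4=7, P5=0) → (P0=1, P1=0, P2=1, P3=2, P4=7, P5=0)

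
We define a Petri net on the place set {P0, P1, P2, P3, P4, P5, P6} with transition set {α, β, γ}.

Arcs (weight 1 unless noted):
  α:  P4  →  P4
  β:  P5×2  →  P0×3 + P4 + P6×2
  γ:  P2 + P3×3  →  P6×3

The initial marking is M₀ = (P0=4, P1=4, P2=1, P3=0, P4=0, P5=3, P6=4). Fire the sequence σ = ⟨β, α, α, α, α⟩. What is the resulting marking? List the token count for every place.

(P0=7, P1=4, P2=1, P3=0, P4=1, P5=1, P6=6)

step 1: fire β:  (P0=4, P1=4, P2=1, P3=0, P4=0, P5=3, P6=4) → (P0=7, P1=4, P2=1, P3=0, P4=1, P5=1, P6=6)
step 2: fire α:  (P0=7, P1=4, P2=1, P3=0, P4=1, P5=1, P6=6) → (P0=7, P1=4, P2=1, P3=0, P4=1, P5=1, P6=6)
step 3: fire α:  (P0=7, P1=4, P2=1, P3=0, P4=1, P5=1, P6=6) → (P0=7, P1=4, P2=1, P3=0, P4=1, P5=1, P6=6)
step 4: fire α:  (P0=7, P1=4, P2=1, P3=0, P4=1, P5=1, P6=6) → (P0=7, P1=4, P2=1, P3=0, P4=1, P5=1, P6=6)
step 5: fire α:  (P0=7, P1=4, P2=1, P3=0, P4=1, P5=1, P6=6) → (P0=7, P1=4, P2=1, P3=0, P4=1, P5=1, P6=6)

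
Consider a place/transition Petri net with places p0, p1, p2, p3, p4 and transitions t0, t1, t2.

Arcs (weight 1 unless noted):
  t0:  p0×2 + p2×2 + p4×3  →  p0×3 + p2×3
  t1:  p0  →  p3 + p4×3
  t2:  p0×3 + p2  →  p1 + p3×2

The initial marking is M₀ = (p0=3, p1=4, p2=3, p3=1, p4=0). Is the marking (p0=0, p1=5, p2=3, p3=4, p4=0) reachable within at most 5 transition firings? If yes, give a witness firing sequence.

step 1: fire t1:  (p0=3, p1=4, p2=3, p3=1, p4=0) → (p0=2, p1=4, p2=3, p3=2, p4=3)
step 2: fire t0:  (p0=2, p1=4, p2=3, p3=2, p4=3) → (p0=3, p1=4, p2=4, p3=2, p4=0)
step 3: fire t2:  (p0=3, p1=4, p2=4, p3=2, p4=0) → (p0=0, p1=5, p2=3, p3=4, p4=0)

YES — reachable via ⟨t1, t0, t2⟩ (3 firings)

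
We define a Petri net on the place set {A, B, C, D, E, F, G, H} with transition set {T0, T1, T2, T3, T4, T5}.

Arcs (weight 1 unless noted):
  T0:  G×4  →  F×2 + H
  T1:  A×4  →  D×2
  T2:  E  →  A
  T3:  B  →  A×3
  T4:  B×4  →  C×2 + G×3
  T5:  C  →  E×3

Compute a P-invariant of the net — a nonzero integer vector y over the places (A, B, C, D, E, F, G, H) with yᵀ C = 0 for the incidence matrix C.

y = (A:1, B:3, C:3, D:2, E:1, F:4, G:2, H:0)

Incidence matrix C (rows=places, cols=transitions):
       T0   T1   T2   T3   T4   T5
    A   0   -4    1    3    0    0
    B   0    0    0   -1   -4    0
    C   0    0    0    0    2   -1
    D   0    2    0    0    0    0
    E   0    0   -1    0    0    3
    F   2    0    0    0    0    0
    G  -4    0    0    0    3    0
    H   1    0    0    0    0    0

Candidate y = [1, 3, 3, 2, 1, 4, 2, 0]; check y·C column-wise:
  col T0: 1·0 + 3·0 + 3·0 + 2·0 + 1·0 + 4·2 + 2·-4 + 0·1 = 0
  col T1: 1·-4 + 3·0 + 3·0 + 2·2 + 1·0 + 4·0 + 2·0 = 0
  col T2: 1·1 + 3·0 + 3·0 + 2·0 + 1·-1 + 4·0 + 2·0 = 0
  col T3: 1·3 + 3·-1 + 3·0 + 2·0 + 1·0 + 4·0 + 2·0 = 0
  col T4: 1·0 + 3·-4 + 3·2 + 2·0 + 1·0 + 4·0 + 2·3 = 0
  col T5: 1·0 + 3·0 + 3·-1 + 2·0 + 1·3 + 4·0 + 2·0 = 0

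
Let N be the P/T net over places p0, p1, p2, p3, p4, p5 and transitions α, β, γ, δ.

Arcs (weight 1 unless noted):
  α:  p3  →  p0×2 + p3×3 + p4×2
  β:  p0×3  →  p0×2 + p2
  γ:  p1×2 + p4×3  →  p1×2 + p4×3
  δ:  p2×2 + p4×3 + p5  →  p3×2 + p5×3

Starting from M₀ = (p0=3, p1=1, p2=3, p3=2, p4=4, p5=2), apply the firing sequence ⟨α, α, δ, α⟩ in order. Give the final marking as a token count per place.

step 1: fire α:  (p0=3, p1=1, p2=3, p3=2, p4=4, p5=2) → (p0=5, p1=1, p2=3, p3=4, p4=6, p5=2)
step 2: fire α:  (p0=5, p1=1, p2=3, p3=4, p4=6, p5=2) → (p0=7, p1=1, p2=3, p3=6, p4=8, p5=2)
step 3: fire δ:  (p0=7, p1=1, p2=3, p3=6, p4=8, p5=2) → (p0=7, p1=1, p2=1, p3=8, p4=5, p5=4)
step 4: fire α:  (p0=7, p1=1, p2=1, p3=8, p4=5, p5=4) → (p0=9, p1=1, p2=1, p3=10, p4=7, p5=4)

(p0=9, p1=1, p2=1, p3=10, p4=7, p5=4)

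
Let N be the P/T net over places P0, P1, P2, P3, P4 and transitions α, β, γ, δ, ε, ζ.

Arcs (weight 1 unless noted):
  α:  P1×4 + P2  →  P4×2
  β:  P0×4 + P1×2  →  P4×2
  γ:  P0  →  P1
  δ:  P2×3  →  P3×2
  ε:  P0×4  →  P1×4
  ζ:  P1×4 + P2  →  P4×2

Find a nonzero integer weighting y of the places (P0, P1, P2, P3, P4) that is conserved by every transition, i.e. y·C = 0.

y = (P0:1, P1:1, P2:2, P3:3, P4:3)

Incidence matrix C (rows=places, cols=transitions):
        α    β    γ    δ    ε    ζ
   P0   0   -4   -1    0   -4    0
   P1  -4   -2    1    0    4   -4
   P2  -1    0    0   -3    0   -1
   P3   0    0    0    2    0    0
   P4   2    2    0    0    0    2

Candidate y = [1, 1, 2, 3, 3]; check y·C column-wise:
  col α: 1·0 + 1·-4 + 2·-1 + 3·0 + 3·2 = 0
  col β: 1·-4 + 1·-2 + 2·0 + 3·0 + 3·2 = 0
  col γ: 1·-1 + 1·1 + 2·0 + 3·0 + 3·0 = 0
  col δ: 1·0 + 1·0 + 2·-3 + 3·2 + 3·0 = 0
  col ε: 1·-4 + 1·4 + 2·0 + 3·0 + 3·0 = 0
  col ζ: 1·0 + 1·-4 + 2·-1 + 3·0 + 3·2 = 0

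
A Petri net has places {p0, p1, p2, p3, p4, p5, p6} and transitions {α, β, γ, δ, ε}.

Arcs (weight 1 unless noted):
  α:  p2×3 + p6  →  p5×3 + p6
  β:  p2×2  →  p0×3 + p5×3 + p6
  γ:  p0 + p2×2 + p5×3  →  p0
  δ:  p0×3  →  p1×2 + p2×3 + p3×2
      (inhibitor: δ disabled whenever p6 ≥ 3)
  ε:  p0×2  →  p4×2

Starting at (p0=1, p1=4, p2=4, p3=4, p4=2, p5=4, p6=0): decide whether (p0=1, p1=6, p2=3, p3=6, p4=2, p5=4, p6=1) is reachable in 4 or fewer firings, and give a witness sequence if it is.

YES — reachable via ⟨β, γ, δ⟩ (3 firings)

step 1: fire β:  (p0=1, p1=4, p2=4, p3=4, p4=2, p5=4, p6=0) → (p0=4, p1=4, p2=2, p3=4, p4=2, p5=7, p6=1)
step 2: fire γ:  (p0=4, p1=4, p2=2, p3=4, p4=2, p5=7, p6=1) → (p0=4, p1=4, p2=0, p3=4, p4=2, p5=4, p6=1)
step 3: fire δ:  (p0=4, p1=4, p2=0, p3=4, p4=2, p5=4, p6=1) → (p0=1, p1=6, p2=3, p3=6, p4=2, p5=4, p6=1)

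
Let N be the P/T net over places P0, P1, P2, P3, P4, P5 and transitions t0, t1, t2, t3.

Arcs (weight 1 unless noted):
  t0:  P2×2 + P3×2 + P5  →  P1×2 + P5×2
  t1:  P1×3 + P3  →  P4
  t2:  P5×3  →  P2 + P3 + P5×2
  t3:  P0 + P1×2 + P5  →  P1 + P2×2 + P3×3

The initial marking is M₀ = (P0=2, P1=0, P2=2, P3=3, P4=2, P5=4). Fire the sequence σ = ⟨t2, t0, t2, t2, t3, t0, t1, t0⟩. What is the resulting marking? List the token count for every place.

(P0=1, P1=2, P2=1, P3=2, P4=3, P5=3)

step 1: fire t2:  (P0=2, P1=0, P2=2, P3=3, P4=2, P5=4) → (P0=2, P1=0, P2=3, P3=4, P4=2, P5=3)
step 2: fire t0:  (P0=2, P1=0, P2=3, P3=4, P4=2, P5=3) → (P0=2, P1=2, P2=1, P3=2, P4=2, P5=4)
step 3: fire t2:  (P0=2, P1=2, P2=1, P3=2, P4=2, P5=4) → (P0=2, P1=2, P2=2, P3=3, P4=2, P5=3)
step 4: fire t2:  (P0=2, P1=2, P2=2, P3=3, P4=2, P5=3) → (P0=2, P1=2, P2=3, P3=4, P4=2, P5=2)
step 5: fire t3:  (P0=2, P1=2, P2=3, P3=4, P4=2, P5=2) → (P0=1, P1=1, P2=5, P3=7, P4=2, P5=1)
step 6: fire t0:  (P0=1, P1=1, P2=5, P3=7, P4=2, P5=1) → (P0=1, P1=3, P2=3, P3=5, P4=2, P5=2)
step 7: fire t1:  (P0=1, P1=3, P2=3, P3=5, P4=2, P5=2) → (P0=1, P1=0, P2=3, P3=4, P4=3, P5=2)
step 8: fire t0:  (P0=1, P1=0, P2=3, P3=4, P4=3, P5=2) → (P0=1, P1=2, P2=1, P3=2, P4=3, P5=3)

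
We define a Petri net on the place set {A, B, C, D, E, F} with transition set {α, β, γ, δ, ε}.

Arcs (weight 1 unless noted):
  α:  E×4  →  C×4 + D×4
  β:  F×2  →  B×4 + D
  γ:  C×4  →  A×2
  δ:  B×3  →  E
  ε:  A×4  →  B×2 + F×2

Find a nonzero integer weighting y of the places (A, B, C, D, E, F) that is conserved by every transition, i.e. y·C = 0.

Incidence matrix C (rows=places, cols=transitions):
        α    β    γ    δ    ε
    A   0    0    2    0   -4
    B   0    4    0   -3    2
    C   4    0   -4    0    0
    D   4    1    0    0    0
    E  -4    0    0    1    0
    F   0   -2    0    0    2

Candidate y = [2, 1, 1, 2, 3, 3]; check y·C column-wise:
  col α: 2·0 + 1·0 + 1·4 + 2·4 + 3·-4 + 3·0 = 0
  col β: 2·0 + 1·4 + 1·0 + 2·1 + 3·0 + 3·-2 = 0
  col γ: 2·2 + 1·0 + 1·-4 + 2·0 + 3·0 + 3·0 = 0
  col δ: 2·0 + 1·-3 + 1·0 + 2·0 + 3·1 + 3·0 = 0
  col ε: 2·-4 + 1·2 + 1·0 + 2·0 + 3·0 + 3·2 = 0

y = (A:2, B:1, C:1, D:2, E:3, F:3)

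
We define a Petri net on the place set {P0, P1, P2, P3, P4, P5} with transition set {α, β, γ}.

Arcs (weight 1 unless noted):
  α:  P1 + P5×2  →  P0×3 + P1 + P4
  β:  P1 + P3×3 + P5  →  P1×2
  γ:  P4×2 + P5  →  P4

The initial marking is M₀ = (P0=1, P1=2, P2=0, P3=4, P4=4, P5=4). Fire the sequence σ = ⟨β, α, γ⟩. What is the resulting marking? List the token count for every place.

step 1: fire β:  (P0=1, P1=2, P2=0, P3=4, P4=4, P5=4) → (P0=1, P1=3, P2=0, P3=1, P4=4, P5=3)
step 2: fire α:  (P0=1, P1=3, P2=0, P3=1, P4=4, P5=3) → (P0=4, P1=3, P2=0, P3=1, P4=5, P5=1)
step 3: fire γ:  (P0=4, P1=3, P2=0, P3=1, P4=5, P5=1) → (P0=4, P1=3, P2=0, P3=1, P4=4, P5=0)

(P0=4, P1=3, P2=0, P3=1, P4=4, P5=0)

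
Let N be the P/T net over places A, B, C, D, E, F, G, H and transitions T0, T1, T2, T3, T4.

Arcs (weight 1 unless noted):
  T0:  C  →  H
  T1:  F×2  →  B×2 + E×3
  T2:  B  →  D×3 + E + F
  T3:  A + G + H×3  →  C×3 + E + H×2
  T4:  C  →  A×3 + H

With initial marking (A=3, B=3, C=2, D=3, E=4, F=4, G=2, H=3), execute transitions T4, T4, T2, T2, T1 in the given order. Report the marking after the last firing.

step 1: fire T4:  (A=3, B=3, C=2, D=3, E=4, F=4, G=2, H=3) → (A=6, B=3, C=1, D=3, E=4, F=4, G=2, H=4)
step 2: fire T4:  (A=6, B=3, C=1, D=3, E=4, F=4, G=2, H=4) → (A=9, B=3, C=0, D=3, E=4, F=4, G=2, H=5)
step 3: fire T2:  (A=9, B=3, C=0, D=3, E=4, F=4, G=2, H=5) → (A=9, B=2, C=0, D=6, E=5, F=5, G=2, H=5)
step 4: fire T2:  (A=9, B=2, C=0, D=6, E=5, F=5, G=2, H=5) → (A=9, B=1, C=0, D=9, E=6, F=6, G=2, H=5)
step 5: fire T1:  (A=9, B=1, C=0, D=9, E=6, F=6, G=2, H=5) → (A=9, B=3, C=0, D=9, E=9, F=4, G=2, H=5)

(A=9, B=3, C=0, D=9, E=9, F=4, G=2, H=5)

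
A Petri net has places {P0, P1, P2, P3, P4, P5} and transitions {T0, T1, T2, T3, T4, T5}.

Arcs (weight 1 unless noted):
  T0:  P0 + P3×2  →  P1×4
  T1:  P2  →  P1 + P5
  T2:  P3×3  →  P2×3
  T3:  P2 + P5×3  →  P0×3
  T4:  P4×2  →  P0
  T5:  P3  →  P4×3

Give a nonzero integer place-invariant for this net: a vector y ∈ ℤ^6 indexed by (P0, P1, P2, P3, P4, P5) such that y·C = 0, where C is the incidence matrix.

Incidence matrix C (rows=places, cols=transitions):
       T0   T1   T2   T3   T4   T5
   P0  -1    0    0    3    1    0
   P1   4    1    0    0    0    0
   P2   0   -1    3   -1    0    0
   P3  -2    0   -3    0    0   -1
   P4   0    0    0    0   -2    3
   P5   0    1    0   -3    0    0

Candidate y = [2, 2, 3, 3, 1, 1]; check y·C column-wise:
  col T0: 2·-1 + 2·4 + 3·0 + 3·-2 + 1·0 + 1·0 = 0
  col T1: 2·0 + 2·1 + 3·-1 + 3·0 + 1·0 + 1·1 = 0
  col T2: 2·0 + 2·0 + 3·3 + 3·-3 + 1·0 + 1·0 = 0
  col T3: 2·3 + 2·0 + 3·-1 + 3·0 + 1·0 + 1·-3 = 0
  col T4: 2·1 + 2·0 + 3·0 + 3·0 + 1·-2 + 1·0 = 0
  col T5: 2·0 + 2·0 + 3·0 + 3·-1 + 1·3 + 1·0 = 0

y = (P0:2, P1:2, P2:3, P3:3, P4:1, P5:1)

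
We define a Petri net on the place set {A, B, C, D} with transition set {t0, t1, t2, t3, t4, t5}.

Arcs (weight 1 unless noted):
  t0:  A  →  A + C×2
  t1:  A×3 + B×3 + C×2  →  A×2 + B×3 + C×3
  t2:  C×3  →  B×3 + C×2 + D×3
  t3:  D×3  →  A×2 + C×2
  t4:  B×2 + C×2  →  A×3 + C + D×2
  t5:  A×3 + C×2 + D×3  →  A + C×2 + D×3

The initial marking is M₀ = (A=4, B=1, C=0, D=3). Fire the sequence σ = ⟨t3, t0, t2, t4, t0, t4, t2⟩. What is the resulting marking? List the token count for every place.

(A=12, B=3, C=2, D=10)

step 1: fire t3:  (A=4, B=1, C=0, D=3) → (A=6, B=1, C=2, D=0)
step 2: fire t0:  (A=6, B=1, C=2, D=0) → (A=6, B=1, C=4, D=0)
step 3: fire t2:  (A=6, B=1, C=4, D=0) → (A=6, B=4, C=3, D=3)
step 4: fire t4:  (A=6, B=4, C=3, D=3) → (A=9, B=2, C=2, D=5)
step 5: fire t0:  (A=9, B=2, C=2, D=5) → (A=9, B=2, C=4, D=5)
step 6: fire t4:  (A=9, B=2, C=4, D=5) → (A=12, B=0, C=3, D=7)
step 7: fire t2:  (A=12, B=0, C=3, D=7) → (A=12, B=3, C=2, D=10)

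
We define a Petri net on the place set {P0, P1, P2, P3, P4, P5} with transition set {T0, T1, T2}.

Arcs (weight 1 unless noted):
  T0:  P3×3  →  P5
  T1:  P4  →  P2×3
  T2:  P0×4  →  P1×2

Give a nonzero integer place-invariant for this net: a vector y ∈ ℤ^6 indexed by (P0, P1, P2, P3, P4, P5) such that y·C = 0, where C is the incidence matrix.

Incidence matrix C (rows=places, cols=transitions):
       T0   T1   T2
   P0   0    0   -4
   P1   0    0    2
   P2   0    3    0
   P3  -3    0    0
   P4   0   -1    0
   P5   1    0    0

Candidate y = [1, 2, 0, 0, 0, 0]; check y·C column-wise:
  col T0: 1·0 + 2·0 + 0·-3 + 0·1 = 0
  col T1: 1·0 + 2·0 + 0·3 + 0·-1 = 0
  col T2: 1·-4 + 2·2 = 0

y = (P0:1, P1:2, P2:0, P3:0, P4:0, P5:0)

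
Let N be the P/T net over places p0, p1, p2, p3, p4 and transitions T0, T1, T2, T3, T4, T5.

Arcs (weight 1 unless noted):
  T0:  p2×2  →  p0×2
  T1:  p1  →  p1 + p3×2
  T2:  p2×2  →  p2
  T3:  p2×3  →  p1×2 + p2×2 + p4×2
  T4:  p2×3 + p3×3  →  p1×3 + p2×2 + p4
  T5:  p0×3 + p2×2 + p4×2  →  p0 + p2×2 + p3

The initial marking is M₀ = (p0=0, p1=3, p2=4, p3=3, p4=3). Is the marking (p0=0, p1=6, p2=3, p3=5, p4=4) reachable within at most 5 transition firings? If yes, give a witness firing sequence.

NO — not reachable within 5 firings

depth 0: 1 marking
depth 1: 6 markings reached so far
depth 2: 20 markings reached so far
depth 3: 44 markings reached so far
depth 4: 69 markings reached so far
depth 5: 96 markings reached so far
target is not among the 96 markings reachable within 5 steps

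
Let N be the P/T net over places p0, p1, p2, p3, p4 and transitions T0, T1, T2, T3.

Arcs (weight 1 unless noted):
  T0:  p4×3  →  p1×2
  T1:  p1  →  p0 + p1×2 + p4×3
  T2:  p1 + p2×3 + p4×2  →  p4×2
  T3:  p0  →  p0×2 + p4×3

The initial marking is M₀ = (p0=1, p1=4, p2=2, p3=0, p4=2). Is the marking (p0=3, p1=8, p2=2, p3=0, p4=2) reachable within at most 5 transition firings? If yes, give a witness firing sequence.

YES — reachable via ⟨T3, T0, T3, T0⟩ (4 firings)

step 1: fire T3:  (p0=1, p1=4, p2=2, p3=0, p4=2) → (p0=2, p1=4, p2=2, p3=0, p4=5)
step 2: fire T0:  (p0=2, p1=4, p2=2, p3=0, p4=5) → (p0=2, p1=6, p2=2, p3=0, p4=2)
step 3: fire T3:  (p0=2, p1=6, p2=2, p3=0, p4=2) → (p0=3, p1=6, p2=2, p3=0, p4=5)
step 4: fire T0:  (p0=3, p1=6, p2=2, p3=0, p4=5) → (p0=3, p1=8, p2=2, p3=0, p4=2)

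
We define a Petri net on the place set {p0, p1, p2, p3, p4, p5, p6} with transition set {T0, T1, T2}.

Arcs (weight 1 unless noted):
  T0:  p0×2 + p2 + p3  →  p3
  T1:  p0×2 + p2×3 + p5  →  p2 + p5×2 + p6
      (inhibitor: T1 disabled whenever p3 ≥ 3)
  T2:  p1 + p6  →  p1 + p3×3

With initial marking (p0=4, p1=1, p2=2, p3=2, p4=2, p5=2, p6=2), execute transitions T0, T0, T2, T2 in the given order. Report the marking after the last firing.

step 1: fire T0:  (p0=4, p1=1, p2=2, p3=2, p4=2, p5=2, p6=2) → (p0=2, p1=1, p2=1, p3=2, p4=2, p5=2, p6=2)
step 2: fire T0:  (p0=2, p1=1, p2=1, p3=2, p4=2, p5=2, p6=2) → (p0=0, p1=1, p2=0, p3=2, p4=2, p5=2, p6=2)
step 3: fire T2:  (p0=0, p1=1, p2=0, p3=2, p4=2, p5=2, p6=2) → (p0=0, p1=1, p2=0, p3=5, p4=2, p5=2, p6=1)
step 4: fire T2:  (p0=0, p1=1, p2=0, p3=5, p4=2, p5=2, p6=1) → (p0=0, p1=1, p2=0, p3=8, p4=2, p5=2, p6=0)

(p0=0, p1=1, p2=0, p3=8, p4=2, p5=2, p6=0)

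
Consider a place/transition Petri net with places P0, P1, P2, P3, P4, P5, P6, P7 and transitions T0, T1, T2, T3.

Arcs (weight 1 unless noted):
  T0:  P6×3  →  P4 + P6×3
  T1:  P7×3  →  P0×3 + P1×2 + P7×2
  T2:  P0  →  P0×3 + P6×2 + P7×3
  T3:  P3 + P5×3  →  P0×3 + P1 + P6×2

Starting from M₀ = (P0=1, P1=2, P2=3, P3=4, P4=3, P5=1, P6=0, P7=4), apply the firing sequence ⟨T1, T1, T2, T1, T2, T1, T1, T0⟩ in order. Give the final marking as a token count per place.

(P0=20, P1=12, P2=3, P3=4, P4=4, P5=1, P6=4, P7=5)

step 1: fire T1:  (P0=1, P1=2, P2=3, P3=4, P4=3, P5=1, P6=0, P7=4) → (P0=4, P1=4, P2=3, P3=4, P4=3, P5=1, P6=0, P7=3)
step 2: fire T1:  (P0=4, P1=4, P2=3, P3=4, P4=3, P5=1, P6=0, P7=3) → (P0=7, P1=6, P2=3, P3=4, P4=3, P5=1, P6=0, P7=2)
step 3: fire T2:  (P0=7, P1=6, P2=3, P3=4, P4=3, P5=1, P6=0, P7=2) → (P0=9, P1=6, P2=3, P3=4, P4=3, P5=1, P6=2, P7=5)
step 4: fire T1:  (P0=9, P1=6, P2=3, P3=4, P4=3, P5=1, P6=2, P7=5) → (P0=12, P1=8, P2=3, P3=4, P4=3, P5=1, P6=2, P7=4)
step 5: fire T2:  (P0=12, P1=8, P2=3, P3=4, P4=3, P5=1, P6=2, P7=4) → (P0=14, P1=8, P2=3, P3=4, P4=3, P5=1, P6=4, P7=7)
step 6: fire T1:  (P0=14, P1=8, P2=3, P3=4, P4=3, P5=1, P6=4, P7=7) → (P0=17, P1=10, P2=3, P3=4, P4=3, P5=1, P6=4, P7=6)
step 7: fire T1:  (P0=17, P1=10, P2=3, P3=4, P4=3, P5=1, P6=4, P7=6) → (P0=20, P1=12, P2=3, P3=4, P4=3, P5=1, P6=4, P7=5)
step 8: fire T0:  (P0=20, P1=12, P2=3, P3=4, P4=3, P5=1, P6=4, P7=5) → (P0=20, P1=12, P2=3, P3=4, P4=4, P5=1, P6=4, P7=5)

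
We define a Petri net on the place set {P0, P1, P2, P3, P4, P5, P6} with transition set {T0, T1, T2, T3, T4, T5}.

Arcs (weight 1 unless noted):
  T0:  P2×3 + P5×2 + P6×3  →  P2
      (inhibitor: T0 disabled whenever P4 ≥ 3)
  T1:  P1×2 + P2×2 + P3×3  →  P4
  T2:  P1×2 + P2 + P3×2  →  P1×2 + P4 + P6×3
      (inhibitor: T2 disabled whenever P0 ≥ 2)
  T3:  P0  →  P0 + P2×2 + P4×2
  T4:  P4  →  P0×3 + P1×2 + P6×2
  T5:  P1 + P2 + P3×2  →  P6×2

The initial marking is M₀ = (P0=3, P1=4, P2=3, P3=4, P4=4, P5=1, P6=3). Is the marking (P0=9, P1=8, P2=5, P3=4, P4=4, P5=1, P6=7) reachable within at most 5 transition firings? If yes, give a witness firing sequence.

YES — reachable via ⟨T3, T4, T4⟩ (3 firings)

step 1: fire T3:  (P0=3, P1=4, P2=3, P3=4, P4=4, P5=1, P6=3) → (P0=3, P1=4, P2=5, P3=4, P4=6, P5=1, P6=3)
step 2: fire T4:  (P0=3, P1=4, P2=5, P3=4, P4=6, P5=1, P6=3) → (P0=6, P1=6, P2=5, P3=4, P4=5, P5=1, P6=5)
step 3: fire T4:  (P0=6, P1=6, P2=5, P3=4, P4=5, P5=1, P6=5) → (P0=9, P1=8, P2=5, P3=4, P4=4, P5=1, P6=7)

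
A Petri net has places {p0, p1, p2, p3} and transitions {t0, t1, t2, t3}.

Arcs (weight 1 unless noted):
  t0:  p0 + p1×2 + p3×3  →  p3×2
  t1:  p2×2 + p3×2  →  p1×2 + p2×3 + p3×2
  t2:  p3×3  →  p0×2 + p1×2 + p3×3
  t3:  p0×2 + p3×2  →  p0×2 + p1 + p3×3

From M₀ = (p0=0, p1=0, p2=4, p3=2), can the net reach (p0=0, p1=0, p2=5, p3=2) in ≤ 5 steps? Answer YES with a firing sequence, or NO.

NO — not reachable within 5 firings

depth 0: 1 marking
depth 1: 2 markings reached so far
depth 2: 3 markings reached so far
depth 3: 4 markings reached so far
depth 4: 5 markings reached so far
depth 5: 6 markings reached so far
target is not among the 6 markings reachable within 5 steps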